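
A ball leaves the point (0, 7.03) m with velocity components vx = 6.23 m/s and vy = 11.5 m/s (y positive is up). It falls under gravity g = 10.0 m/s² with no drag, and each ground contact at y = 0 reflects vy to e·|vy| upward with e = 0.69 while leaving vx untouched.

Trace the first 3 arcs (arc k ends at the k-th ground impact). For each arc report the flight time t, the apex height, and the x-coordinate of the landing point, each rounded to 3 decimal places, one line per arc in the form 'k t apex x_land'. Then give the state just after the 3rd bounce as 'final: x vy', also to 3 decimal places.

Arc 1: start y=7.030, vy=11.500 → t=2.802, apex=13.643, x_land=17.455, impact vy=-16.518
  bounce: vy ← 0.69·16.518 = 11.398
Arc 2: start y=0.000, vy=11.398 → t=2.280, apex=6.495, x_land=31.657, impact vy=-11.398
  bounce: vy ← 0.69·11.398 = 7.864
Arc 3: start y=0.000, vy=7.864 → t=1.573, apex=3.092, x_land=41.456, impact vy=-7.864
  bounce: vy ← 0.69·7.864 = 5.426

1 2.802 13.643 17.455
2 2.280 6.495 31.657
3 1.573 3.092 41.456
final: 41.456 5.426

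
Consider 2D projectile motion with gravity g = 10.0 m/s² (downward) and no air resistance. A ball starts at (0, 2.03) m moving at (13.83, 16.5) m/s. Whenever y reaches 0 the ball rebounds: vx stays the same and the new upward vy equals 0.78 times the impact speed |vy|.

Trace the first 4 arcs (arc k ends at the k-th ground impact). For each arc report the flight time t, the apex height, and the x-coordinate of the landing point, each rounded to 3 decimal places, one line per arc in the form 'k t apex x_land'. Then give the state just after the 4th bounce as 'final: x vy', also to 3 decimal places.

1 3.419 15.643 47.281
2 2.759 9.517 85.442
3 2.152 5.790 115.207
4 1.679 3.523 138.424
final: 138.424 6.547

Arc 1: start y=2.030, vy=16.500 → t=3.419, apex=15.643, x_land=47.281, impact vy=-17.688
  bounce: vy ← 0.78·17.688 = 13.796
Arc 2: start y=0.000, vy=13.796 → t=2.759, apex=9.517, x_land=85.442, impact vy=-13.796
  bounce: vy ← 0.78·13.796 = 10.761
Arc 3: start y=0.000, vy=10.761 → t=2.152, apex=5.790, x_land=115.207, impact vy=-10.761
  bounce: vy ← 0.78·10.761 = 8.394
Arc 4: start y=0.000, vy=8.394 → t=1.679, apex=3.523, x_land=138.424, impact vy=-8.394
  bounce: vy ← 0.78·8.394 = 6.547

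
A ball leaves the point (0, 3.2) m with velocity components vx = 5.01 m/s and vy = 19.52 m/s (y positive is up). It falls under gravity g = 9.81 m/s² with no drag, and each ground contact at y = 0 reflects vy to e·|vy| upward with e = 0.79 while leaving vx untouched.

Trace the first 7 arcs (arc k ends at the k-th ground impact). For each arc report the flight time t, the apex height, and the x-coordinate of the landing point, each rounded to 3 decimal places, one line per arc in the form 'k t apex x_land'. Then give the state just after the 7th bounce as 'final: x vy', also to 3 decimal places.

Arc 1: start y=3.200, vy=19.520 → t=4.137, apex=22.621, x_land=20.728, impact vy=-21.067
  bounce: vy ← 0.79·21.067 = 16.643
Arc 2: start y=0.000, vy=16.643 → t=3.393, apex=14.117, x_land=37.727, impact vy=-16.643
  bounce: vy ← 0.79·16.643 = 13.148
Arc 3: start y=0.000, vy=13.148 → t=2.681, apex=8.811, x_land=51.156, impact vy=-13.148
  bounce: vy ← 0.79·13.148 = 10.387
Arc 4: start y=0.000, vy=10.387 → t=2.118, apex=5.499, x_land=61.765, impact vy=-10.387
  bounce: vy ← 0.79·10.387 = 8.206
Arc 5: start y=0.000, vy=8.206 → t=1.673, apex=3.432, x_land=70.147, impact vy=-8.206
  bounce: vy ← 0.79·8.206 = 6.482
Arc 6: start y=0.000, vy=6.482 → t=1.322, apex=2.142, x_land=76.768, impact vy=-6.482
  bounce: vy ← 0.79·6.482 = 5.121
Arc 7: start y=0.000, vy=5.121 → t=1.044, apex=1.337, x_land=81.999, impact vy=-5.121
  bounce: vy ← 0.79·5.121 = 4.046

1 4.137 22.621 20.728
2 3.393 14.117 37.727
3 2.681 8.811 51.156
4 2.118 5.499 61.765
5 1.673 3.432 70.147
6 1.322 2.142 76.768
7 1.044 1.337 81.999
final: 81.999 4.046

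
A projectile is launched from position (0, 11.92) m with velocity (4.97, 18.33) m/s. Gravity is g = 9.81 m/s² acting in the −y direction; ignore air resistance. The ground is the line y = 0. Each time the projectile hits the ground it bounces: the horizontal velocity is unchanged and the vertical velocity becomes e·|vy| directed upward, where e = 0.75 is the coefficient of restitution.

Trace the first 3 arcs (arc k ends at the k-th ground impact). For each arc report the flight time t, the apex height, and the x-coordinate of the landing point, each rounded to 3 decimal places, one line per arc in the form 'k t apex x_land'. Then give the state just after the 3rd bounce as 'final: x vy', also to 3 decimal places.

Arc 1: start y=11.920, vy=18.330 → t=4.302, apex=29.045, x_land=21.380, impact vy=-23.872
  bounce: vy ← 0.75·23.872 = 17.904
Arc 2: start y=0.000, vy=17.904 → t=3.650, apex=16.338, x_land=39.522, impact vy=-17.904
  bounce: vy ← 0.75·17.904 = 13.428
Arc 3: start y=0.000, vy=13.428 → t=2.738, apex=9.190, x_land=53.127, impact vy=-13.428
  bounce: vy ← 0.75·13.428 = 10.071

1 4.302 29.045 21.380
2 3.650 16.338 39.522
3 2.738 9.190 53.127
final: 53.127 10.071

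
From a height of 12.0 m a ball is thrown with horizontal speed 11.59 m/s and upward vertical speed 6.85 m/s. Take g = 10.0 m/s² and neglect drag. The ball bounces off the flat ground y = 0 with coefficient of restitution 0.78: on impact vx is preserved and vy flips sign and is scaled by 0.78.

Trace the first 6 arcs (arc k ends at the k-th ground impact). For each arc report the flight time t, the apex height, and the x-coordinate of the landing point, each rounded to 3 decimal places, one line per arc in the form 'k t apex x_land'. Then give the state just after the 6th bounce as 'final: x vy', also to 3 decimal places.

1 2.379 14.346 27.571
2 2.642 8.728 58.197
3 2.061 5.310 82.085
4 1.608 3.231 100.718
5 1.254 1.966 115.252
6 0.978 1.196 126.588
final: 126.588 3.815

Arc 1: start y=12.000, vy=6.850 → t=2.379, apex=14.346, x_land=27.571, impact vy=-16.939
  bounce: vy ← 0.78·16.939 = 13.212
Arc 2: start y=0.000, vy=13.212 → t=2.642, apex=8.728, x_land=58.197, impact vy=-13.212
  bounce: vy ← 0.78·13.212 = 10.306
Arc 3: start y=0.000, vy=10.306 → t=2.061, apex=5.310, x_land=82.085, impact vy=-10.306
  bounce: vy ← 0.78·10.306 = 8.038
Arc 4: start y=0.000, vy=8.038 → t=1.608, apex=3.231, x_land=100.718, impact vy=-8.038
  bounce: vy ← 0.78·8.038 = 6.270
Arc 5: start y=0.000, vy=6.270 → t=1.254, apex=1.966, x_land=115.252, impact vy=-6.270
  bounce: vy ← 0.78·6.270 = 4.891
Arc 6: start y=0.000, vy=4.891 → t=0.978, apex=1.196, x_land=126.588, impact vy=-4.891
  bounce: vy ← 0.78·4.891 = 3.815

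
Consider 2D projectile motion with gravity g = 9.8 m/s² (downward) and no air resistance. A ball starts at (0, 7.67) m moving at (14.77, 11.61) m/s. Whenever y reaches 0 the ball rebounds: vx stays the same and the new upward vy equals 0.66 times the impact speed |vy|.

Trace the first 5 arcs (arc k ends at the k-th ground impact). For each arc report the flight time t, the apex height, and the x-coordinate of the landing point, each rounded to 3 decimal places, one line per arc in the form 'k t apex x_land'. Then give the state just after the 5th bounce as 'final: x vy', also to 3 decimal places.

Arc 1: start y=7.670, vy=11.610 → t=2.908, apex=14.547, x_land=42.947, impact vy=-16.886
  bounce: vy ← 0.66·16.886 = 11.145
Arc 2: start y=0.000, vy=11.145 → t=2.274, apex=6.337, x_land=76.540, impact vy=-11.145
  bounce: vy ← 0.66·11.145 = 7.355
Arc 3: start y=0.000, vy=7.355 → t=1.501, apex=2.760, x_land=98.711, impact vy=-7.355
  bounce: vy ← 0.66·7.355 = 4.855
Arc 4: start y=0.000, vy=4.855 → t=0.991, apex=1.202, x_land=113.344, impact vy=-4.855
  bounce: vy ← 0.66·4.855 = 3.204
Arc 5: start y=0.000, vy=3.204 → t=0.654, apex=0.524, x_land=123.002, impact vy=-3.204
  bounce: vy ← 0.66·3.204 = 2.115

1 2.908 14.547 42.947
2 2.274 6.337 76.540
3 1.501 2.760 98.711
4 0.991 1.202 113.344
5 0.654 0.524 123.002
final: 123.002 2.115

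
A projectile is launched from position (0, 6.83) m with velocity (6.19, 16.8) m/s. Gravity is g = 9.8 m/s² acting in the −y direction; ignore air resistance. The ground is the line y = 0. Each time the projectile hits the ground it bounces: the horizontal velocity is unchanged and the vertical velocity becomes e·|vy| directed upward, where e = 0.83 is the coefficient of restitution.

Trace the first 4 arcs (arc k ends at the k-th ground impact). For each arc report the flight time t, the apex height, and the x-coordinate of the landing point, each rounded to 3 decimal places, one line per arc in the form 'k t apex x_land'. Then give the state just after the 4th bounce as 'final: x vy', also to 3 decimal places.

1 3.796 21.230 23.496
2 3.455 14.625 44.884
3 2.868 10.075 62.636
4 2.380 6.941 77.371
final: 77.371 9.681

Arc 1: start y=6.830, vy=16.800 → t=3.796, apex=21.230, x_land=23.496, impact vy=-20.399
  bounce: vy ← 0.83·20.399 = 16.931
Arc 2: start y=0.000, vy=16.931 → t=3.455, apex=14.625, x_land=44.884, impact vy=-16.931
  bounce: vy ← 0.83·16.931 = 14.053
Arc 3: start y=0.000, vy=14.053 → t=2.868, apex=10.075, x_land=62.636, impact vy=-14.053
  bounce: vy ← 0.83·14.053 = 11.664
Arc 4: start y=0.000, vy=11.664 → t=2.380, apex=6.941, x_land=77.371, impact vy=-11.664
  bounce: vy ← 0.83·11.664 = 9.681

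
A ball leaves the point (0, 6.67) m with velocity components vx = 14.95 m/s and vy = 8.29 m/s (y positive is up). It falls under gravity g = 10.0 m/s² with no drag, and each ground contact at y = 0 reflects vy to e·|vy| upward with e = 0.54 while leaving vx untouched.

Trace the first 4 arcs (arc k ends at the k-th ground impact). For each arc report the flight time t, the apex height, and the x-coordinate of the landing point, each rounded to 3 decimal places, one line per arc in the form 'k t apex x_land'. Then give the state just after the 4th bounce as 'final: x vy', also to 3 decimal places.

1 2.251 10.106 33.648
2 1.535 2.947 56.603
3 0.829 0.859 68.998
4 0.448 0.251 75.692
final: 75.692 1.209

Arc 1: start y=6.670, vy=8.290 → t=2.251, apex=10.106, x_land=33.648, impact vy=-14.217
  bounce: vy ← 0.54·14.217 = 7.677
Arc 2: start y=0.000, vy=7.677 → t=1.535, apex=2.947, x_land=56.603, impact vy=-7.677
  bounce: vy ← 0.54·7.677 = 4.146
Arc 3: start y=0.000, vy=4.146 → t=0.829, apex=0.859, x_land=68.998, impact vy=-4.146
  bounce: vy ← 0.54·4.146 = 2.239
Arc 4: start y=0.000, vy=2.239 → t=0.448, apex=0.251, x_land=75.692, impact vy=-2.239
  bounce: vy ← 0.54·2.239 = 1.209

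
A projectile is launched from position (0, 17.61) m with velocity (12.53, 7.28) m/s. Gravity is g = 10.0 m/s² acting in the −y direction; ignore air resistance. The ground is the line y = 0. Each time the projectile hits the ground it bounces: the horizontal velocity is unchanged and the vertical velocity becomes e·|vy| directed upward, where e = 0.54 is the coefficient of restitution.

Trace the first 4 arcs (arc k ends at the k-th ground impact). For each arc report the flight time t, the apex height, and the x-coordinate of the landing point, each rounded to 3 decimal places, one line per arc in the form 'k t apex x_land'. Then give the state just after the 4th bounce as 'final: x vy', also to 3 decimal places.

1 2.741 20.260 34.344
2 2.174 5.908 61.584
3 1.174 1.723 76.294
4 0.634 0.502 84.237
final: 84.237 1.712

Arc 1: start y=17.610, vy=7.280 → t=2.741, apex=20.260, x_land=34.344, impact vy=-20.130
  bounce: vy ← 0.54·20.130 = 10.870
Arc 2: start y=0.000, vy=10.870 → t=2.174, apex=5.908, x_land=61.584, impact vy=-10.870
  bounce: vy ← 0.54·10.870 = 5.870
Arc 3: start y=0.000, vy=5.870 → t=1.174, apex=1.723, x_land=76.294, impact vy=-5.870
  bounce: vy ← 0.54·5.870 = 3.170
Arc 4: start y=0.000, vy=3.170 → t=0.634, apex=0.502, x_land=84.237, impact vy=-3.170
  bounce: vy ← 0.54·3.170 = 1.712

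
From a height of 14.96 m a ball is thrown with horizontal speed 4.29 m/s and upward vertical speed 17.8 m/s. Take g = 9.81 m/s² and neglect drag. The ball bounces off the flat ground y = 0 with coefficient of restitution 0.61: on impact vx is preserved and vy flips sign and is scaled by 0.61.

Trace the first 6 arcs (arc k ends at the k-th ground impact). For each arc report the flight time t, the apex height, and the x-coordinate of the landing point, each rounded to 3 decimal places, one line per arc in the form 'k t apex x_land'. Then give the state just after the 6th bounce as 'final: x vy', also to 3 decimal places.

Arc 1: start y=14.960, vy=17.800 → t=4.333, apex=31.109, x_land=18.588, impact vy=-24.705
  bounce: vy ← 0.61·24.705 = 15.070
Arc 2: start y=0.000, vy=15.070 → t=3.072, apex=11.576, x_land=31.769, impact vy=-15.070
  bounce: vy ← 0.61·15.070 = 9.193
Arc 3: start y=0.000, vy=9.193 → t=1.874, apex=4.307, x_land=39.809, impact vy=-9.193
  bounce: vy ← 0.61·9.193 = 5.608
Arc 4: start y=0.000, vy=5.608 → t=1.143, apex=1.603, x_land=44.713, impact vy=-5.608
  bounce: vy ← 0.61·5.608 = 3.421
Arc 5: start y=0.000, vy=3.421 → t=0.697, apex=0.596, x_land=47.705, impact vy=-3.421
  bounce: vy ← 0.61·3.421 = 2.087
Arc 6: start y=0.000, vy=2.087 → t=0.425, apex=0.222, x_land=49.530, impact vy=-2.087
  bounce: vy ← 0.61·2.087 = 1.273

1 4.333 31.109 18.588
2 3.072 11.576 31.769
3 1.874 4.307 39.809
4 1.143 1.603 44.713
5 0.697 0.596 47.705
6 0.425 0.222 49.530
final: 49.530 1.273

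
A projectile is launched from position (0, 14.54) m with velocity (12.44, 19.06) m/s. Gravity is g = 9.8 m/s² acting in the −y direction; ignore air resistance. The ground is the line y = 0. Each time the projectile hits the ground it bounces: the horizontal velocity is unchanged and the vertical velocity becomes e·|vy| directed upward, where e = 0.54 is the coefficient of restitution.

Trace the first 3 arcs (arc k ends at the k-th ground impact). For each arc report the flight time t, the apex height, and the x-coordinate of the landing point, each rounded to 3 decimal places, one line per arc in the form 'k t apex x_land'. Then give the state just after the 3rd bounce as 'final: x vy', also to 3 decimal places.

Arc 1: start y=14.540, vy=19.060 → t=4.543, apex=33.075, x_land=56.515, impact vy=-25.461
  bounce: vy ← 0.54·25.461 = 13.749
Arc 2: start y=0.000, vy=13.749 → t=2.806, apex=9.645, x_land=91.420, impact vy=-13.749
  bounce: vy ← 0.54·13.749 = 7.424
Arc 3: start y=0.000, vy=7.424 → t=1.515, apex=2.812, x_land=110.269, impact vy=-7.424
  bounce: vy ← 0.54·7.424 = 4.009

1 4.543 33.075 56.515
2 2.806 9.645 91.420
3 1.515 2.812 110.269
final: 110.269 4.009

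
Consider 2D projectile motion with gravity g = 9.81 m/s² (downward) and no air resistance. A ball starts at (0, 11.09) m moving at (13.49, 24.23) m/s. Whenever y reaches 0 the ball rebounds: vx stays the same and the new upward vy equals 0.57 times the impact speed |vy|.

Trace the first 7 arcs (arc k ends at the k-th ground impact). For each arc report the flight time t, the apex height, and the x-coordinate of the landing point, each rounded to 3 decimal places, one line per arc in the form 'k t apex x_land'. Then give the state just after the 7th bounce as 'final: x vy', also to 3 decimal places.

1 5.362 41.013 72.327
2 3.296 13.325 116.797
3 1.879 4.329 142.144
4 1.071 1.407 156.592
5 0.610 0.457 164.827
6 0.348 0.148 169.522
7 0.198 0.048 172.197
final: 172.197 0.555

Arc 1: start y=11.090, vy=24.230 → t=5.362, apex=41.013, x_land=72.327, impact vy=-28.367
  bounce: vy ← 0.57·28.367 = 16.169
Arc 2: start y=0.000, vy=16.169 → t=3.296, apex=13.325, x_land=116.797, impact vy=-16.169
  bounce: vy ← 0.57·16.169 = 9.216
Arc 3: start y=0.000, vy=9.216 → t=1.879, apex=4.329, x_land=142.144, impact vy=-9.216
  bounce: vy ← 0.57·9.216 = 5.253
Arc 4: start y=0.000, vy=5.253 → t=1.071, apex=1.407, x_land=156.592, impact vy=-5.253
  bounce: vy ← 0.57·5.253 = 2.994
Arc 5: start y=0.000, vy=2.994 → t=0.610, apex=0.457, x_land=164.827, impact vy=-2.994
  bounce: vy ← 0.57·2.994 = 1.707
Arc 6: start y=0.000, vy=1.707 → t=0.348, apex=0.148, x_land=169.522, impact vy=-1.707
  bounce: vy ← 0.57·1.707 = 0.973
Arc 7: start y=0.000, vy=0.973 → t=0.198, apex=0.048, x_land=172.197, impact vy=-0.973
  bounce: vy ← 0.57·0.973 = 0.555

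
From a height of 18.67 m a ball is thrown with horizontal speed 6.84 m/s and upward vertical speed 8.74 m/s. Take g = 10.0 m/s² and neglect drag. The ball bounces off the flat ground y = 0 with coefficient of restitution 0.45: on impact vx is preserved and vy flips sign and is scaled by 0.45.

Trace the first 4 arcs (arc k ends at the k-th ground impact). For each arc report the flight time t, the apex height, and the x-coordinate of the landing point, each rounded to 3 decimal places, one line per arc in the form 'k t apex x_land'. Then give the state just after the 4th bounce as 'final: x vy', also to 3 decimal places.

Arc 1: start y=18.670, vy=8.740 → t=2.995, apex=22.489, x_land=20.485, impact vy=-21.208
  bounce: vy ← 0.45·21.208 = 9.544
Arc 2: start y=0.000, vy=9.544 → t=1.909, apex=4.554, x_land=33.540, impact vy=-9.544
  bounce: vy ← 0.45·9.544 = 4.295
Arc 3: start y=0.000, vy=4.295 → t=0.859, apex=0.922, x_land=39.415, impact vy=-4.295
  bounce: vy ← 0.45·4.295 = 1.933
Arc 4: start y=0.000, vy=1.933 → t=0.387, apex=0.187, x_land=42.059, impact vy=-1.933
  bounce: vy ← 0.45·1.933 = 0.870

1 2.995 22.489 20.485
2 1.909 4.554 33.540
3 0.859 0.922 39.415
4 0.387 0.187 42.059
final: 42.059 0.870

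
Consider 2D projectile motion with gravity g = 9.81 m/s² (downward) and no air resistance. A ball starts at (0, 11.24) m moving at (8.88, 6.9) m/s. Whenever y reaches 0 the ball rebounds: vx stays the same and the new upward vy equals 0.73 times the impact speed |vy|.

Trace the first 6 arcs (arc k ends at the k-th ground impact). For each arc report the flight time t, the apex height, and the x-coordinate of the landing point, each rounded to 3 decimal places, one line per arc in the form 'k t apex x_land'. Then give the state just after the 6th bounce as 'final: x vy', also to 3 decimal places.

1 2.373 13.667 21.068
2 2.437 7.283 42.709
3 1.779 3.881 58.507
4 1.299 2.068 70.040
5 0.948 1.102 78.458
6 0.692 0.587 84.604
final: 84.604 2.478

Arc 1: start y=11.240, vy=6.900 → t=2.373, apex=13.667, x_land=21.068, impact vy=-16.375
  bounce: vy ← 0.73·16.375 = 11.954
Arc 2: start y=0.000, vy=11.954 → t=2.437, apex=7.283, x_land=42.709, impact vy=-11.954
  bounce: vy ← 0.73·11.954 = 8.726
Arc 3: start y=0.000, vy=8.726 → t=1.779, apex=3.881, x_land=58.507, impact vy=-8.726
  bounce: vy ← 0.73·8.726 = 6.370
Arc 4: start y=0.000, vy=6.370 → t=1.299, apex=2.068, x_land=70.040, impact vy=-6.370
  bounce: vy ← 0.73·6.370 = 4.650
Arc 5: start y=0.000, vy=4.650 → t=0.948, apex=1.102, x_land=78.458, impact vy=-4.650
  bounce: vy ← 0.73·4.650 = 3.395
Arc 6: start y=0.000, vy=3.395 → t=0.692, apex=0.587, x_land=84.604, impact vy=-3.395
  bounce: vy ← 0.73·3.395 = 2.478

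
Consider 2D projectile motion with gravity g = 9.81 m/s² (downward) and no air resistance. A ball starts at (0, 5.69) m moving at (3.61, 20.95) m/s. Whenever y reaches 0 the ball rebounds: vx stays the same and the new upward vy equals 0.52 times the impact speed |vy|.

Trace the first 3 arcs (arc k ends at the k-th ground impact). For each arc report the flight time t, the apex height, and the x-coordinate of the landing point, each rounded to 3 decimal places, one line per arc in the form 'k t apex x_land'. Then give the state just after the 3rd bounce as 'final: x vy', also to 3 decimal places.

Arc 1: start y=5.690, vy=20.950 → t=4.527, apex=28.060, x_land=16.344, impact vy=-23.464
  bounce: vy ← 0.52·23.464 = 12.201
Arc 2: start y=0.000, vy=12.201 → t=2.487, apex=7.587, x_land=25.324, impact vy=-12.201
  bounce: vy ← 0.52·12.201 = 6.345
Arc 3: start y=0.000, vy=6.345 → t=1.293, apex=2.052, x_land=29.993, impact vy=-6.345
  bounce: vy ← 0.52·6.345 = 3.299

1 4.527 28.060 16.344
2 2.487 7.587 25.324
3 1.293 2.052 29.993
final: 29.993 3.299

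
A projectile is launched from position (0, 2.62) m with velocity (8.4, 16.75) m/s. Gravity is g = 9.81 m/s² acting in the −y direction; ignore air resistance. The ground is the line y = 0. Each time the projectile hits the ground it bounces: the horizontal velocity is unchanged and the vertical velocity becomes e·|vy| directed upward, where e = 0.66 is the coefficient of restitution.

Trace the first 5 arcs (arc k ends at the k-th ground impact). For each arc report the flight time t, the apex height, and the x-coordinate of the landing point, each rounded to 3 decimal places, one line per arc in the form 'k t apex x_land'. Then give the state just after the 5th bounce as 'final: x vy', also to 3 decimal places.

Arc 1: start y=2.620, vy=16.750 → t=3.565, apex=16.920, x_land=29.944, impact vy=-18.220
  bounce: vy ← 0.66·18.220 = 12.025
Arc 2: start y=0.000, vy=12.025 → t=2.452, apex=7.370, x_land=50.537, impact vy=-12.025
  bounce: vy ← 0.66·12.025 = 7.937
Arc 3: start y=0.000, vy=7.937 → t=1.618, apex=3.210, x_land=64.129, impact vy=-7.937
  bounce: vy ← 0.66·7.937 = 5.238
Arc 4: start y=0.000, vy=5.238 → t=1.068, apex=1.398, x_land=73.100, impact vy=-5.238
  bounce: vy ← 0.66·5.238 = 3.457
Arc 5: start y=0.000, vy=3.457 → t=0.705, apex=0.609, x_land=79.020, impact vy=-3.457
  bounce: vy ← 0.66·3.457 = 2.282

1 3.565 16.920 29.944
2 2.452 7.370 50.537
3 1.618 3.210 64.129
4 1.068 1.398 73.100
5 0.705 0.609 79.020
final: 79.020 2.282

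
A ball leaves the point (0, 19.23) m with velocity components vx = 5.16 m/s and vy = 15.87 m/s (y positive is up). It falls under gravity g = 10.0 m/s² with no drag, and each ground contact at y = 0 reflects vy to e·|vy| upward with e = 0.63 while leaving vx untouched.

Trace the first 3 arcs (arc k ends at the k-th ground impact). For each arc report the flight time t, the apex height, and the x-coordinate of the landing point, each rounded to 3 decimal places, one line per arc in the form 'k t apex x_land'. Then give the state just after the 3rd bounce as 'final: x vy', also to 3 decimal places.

1 4.110 31.823 21.207
2 3.179 12.630 37.609
3 2.003 5.013 47.942
final: 47.942 6.308

Arc 1: start y=19.230, vy=15.870 → t=4.110, apex=31.823, x_land=21.207, impact vy=-25.228
  bounce: vy ← 0.63·25.228 = 15.894
Arc 2: start y=0.000, vy=15.894 → t=3.179, apex=12.630, x_land=37.609, impact vy=-15.894
  bounce: vy ← 0.63·15.894 = 10.013
Arc 3: start y=0.000, vy=10.013 → t=2.003, apex=5.013, x_land=47.942, impact vy=-10.013
  bounce: vy ← 0.63·10.013 = 6.308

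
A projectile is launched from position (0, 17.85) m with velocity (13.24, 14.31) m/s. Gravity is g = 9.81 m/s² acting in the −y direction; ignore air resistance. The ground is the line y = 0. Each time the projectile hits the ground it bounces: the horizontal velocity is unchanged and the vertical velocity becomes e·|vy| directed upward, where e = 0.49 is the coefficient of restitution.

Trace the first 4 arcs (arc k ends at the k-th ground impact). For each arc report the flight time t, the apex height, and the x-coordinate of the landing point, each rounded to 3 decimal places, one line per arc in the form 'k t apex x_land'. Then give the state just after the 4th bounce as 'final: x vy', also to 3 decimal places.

1 3.860 28.287 51.109
2 2.353 6.792 82.268
3 1.153 1.631 97.536
4 0.565 0.392 105.018
final: 105.018 1.358

Arc 1: start y=17.850, vy=14.310 → t=3.860, apex=28.287, x_land=51.109, impact vy=-23.558
  bounce: vy ← 0.49·23.558 = 11.544
Arc 2: start y=0.000, vy=11.544 → t=2.353, apex=6.792, x_land=82.268, impact vy=-11.544
  bounce: vy ← 0.49·11.544 = 5.656
Arc 3: start y=0.000, vy=5.656 → t=1.153, apex=1.631, x_land=97.536, impact vy=-5.656
  bounce: vy ← 0.49·5.656 = 2.772
Arc 4: start y=0.000, vy=2.772 → t=0.565, apex=0.392, x_land=105.018, impact vy=-2.772
  bounce: vy ← 0.49·2.772 = 1.358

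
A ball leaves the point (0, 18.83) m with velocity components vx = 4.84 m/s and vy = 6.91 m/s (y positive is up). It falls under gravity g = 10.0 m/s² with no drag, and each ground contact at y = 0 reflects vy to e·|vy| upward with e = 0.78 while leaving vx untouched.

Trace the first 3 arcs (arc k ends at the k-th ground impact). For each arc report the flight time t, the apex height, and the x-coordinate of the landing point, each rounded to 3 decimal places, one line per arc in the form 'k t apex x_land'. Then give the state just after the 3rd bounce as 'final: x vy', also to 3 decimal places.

1 2.751 21.217 13.315
2 3.214 12.909 28.868
3 2.507 7.854 41.000
final: 41.000 9.776

Arc 1: start y=18.830, vy=6.910 → t=2.751, apex=21.217, x_land=13.315, impact vy=-20.600
  bounce: vy ← 0.78·20.600 = 16.068
Arc 2: start y=0.000, vy=16.068 → t=3.214, apex=12.909, x_land=28.868, impact vy=-16.068
  bounce: vy ← 0.78·16.068 = 12.533
Arc 3: start y=0.000, vy=12.533 → t=2.507, apex=7.854, x_land=41.000, impact vy=-12.533
  bounce: vy ← 0.78·12.533 = 9.776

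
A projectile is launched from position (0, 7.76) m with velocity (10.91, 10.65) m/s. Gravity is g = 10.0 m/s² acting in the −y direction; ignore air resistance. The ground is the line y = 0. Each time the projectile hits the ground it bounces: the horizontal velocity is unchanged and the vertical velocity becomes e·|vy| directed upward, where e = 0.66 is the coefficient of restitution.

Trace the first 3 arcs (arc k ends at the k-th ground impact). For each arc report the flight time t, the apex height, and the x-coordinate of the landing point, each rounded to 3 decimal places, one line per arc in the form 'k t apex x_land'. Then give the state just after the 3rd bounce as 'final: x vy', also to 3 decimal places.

Arc 1: start y=7.760, vy=10.650 → t=2.704, apex=13.431, x_land=29.500, impact vy=-16.390
  bounce: vy ← 0.66·16.390 = 10.817
Arc 2: start y=0.000, vy=10.817 → t=2.163, apex=5.851, x_land=53.103, impact vy=-10.817
  bounce: vy ← 0.66·10.817 = 7.139
Arc 3: start y=0.000, vy=7.139 → t=1.428, apex=2.549, x_land=68.682, impact vy=-7.139
  bounce: vy ← 0.66·7.139 = 4.712

1 2.704 13.431 29.500
2 2.163 5.851 53.103
3 1.428 2.549 68.682
final: 68.682 4.712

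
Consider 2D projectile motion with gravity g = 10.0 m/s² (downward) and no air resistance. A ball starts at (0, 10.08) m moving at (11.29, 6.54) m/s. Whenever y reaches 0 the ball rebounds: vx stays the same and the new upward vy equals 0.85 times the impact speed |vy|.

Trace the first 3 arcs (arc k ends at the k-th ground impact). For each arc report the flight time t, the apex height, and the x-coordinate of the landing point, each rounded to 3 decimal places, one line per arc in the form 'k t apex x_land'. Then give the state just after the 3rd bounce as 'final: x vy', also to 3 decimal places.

1 2.217 12.219 25.033
2 2.658 8.828 55.036
3 2.259 6.378 80.539
final: 80.539 9.600

Arc 1: start y=10.080, vy=6.540 → t=2.217, apex=12.219, x_land=25.033, impact vy=-15.632
  bounce: vy ← 0.85·15.632 = 13.288
Arc 2: start y=0.000, vy=13.288 → t=2.658, apex=8.828, x_land=55.036, impact vy=-13.288
  bounce: vy ← 0.85·13.288 = 11.294
Arc 3: start y=0.000, vy=11.294 → t=2.259, apex=6.378, x_land=80.539, impact vy=-11.294
  bounce: vy ← 0.85·11.294 = 9.600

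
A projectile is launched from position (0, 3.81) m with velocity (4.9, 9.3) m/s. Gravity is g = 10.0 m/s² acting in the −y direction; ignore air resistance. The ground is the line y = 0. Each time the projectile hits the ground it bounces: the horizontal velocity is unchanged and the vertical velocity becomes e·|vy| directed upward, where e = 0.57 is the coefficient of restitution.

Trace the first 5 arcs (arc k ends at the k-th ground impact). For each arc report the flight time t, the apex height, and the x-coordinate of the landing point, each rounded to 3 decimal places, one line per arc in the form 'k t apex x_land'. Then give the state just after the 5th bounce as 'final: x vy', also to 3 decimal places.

1 2.205 8.135 10.807
2 1.454 2.643 17.932
3 0.829 0.859 21.993
4 0.472 0.279 24.308
5 0.269 0.091 25.627
final: 25.627 0.767

Arc 1: start y=3.810, vy=9.300 → t=2.205, apex=8.135, x_land=10.807, impact vy=-12.755
  bounce: vy ← 0.57·12.755 = 7.270
Arc 2: start y=0.000, vy=7.270 → t=1.454, apex=2.643, x_land=17.932, impact vy=-7.270
  bounce: vy ← 0.57·7.270 = 4.144
Arc 3: start y=0.000, vy=4.144 → t=0.829, apex=0.859, x_land=21.993, impact vy=-4.144
  bounce: vy ← 0.57·4.144 = 2.362
Arc 4: start y=0.000, vy=2.362 → t=0.472, apex=0.279, x_land=24.308, impact vy=-2.362
  bounce: vy ← 0.57·2.362 = 1.346
Arc 5: start y=0.000, vy=1.346 → t=0.269, apex=0.091, x_land=25.627, impact vy=-1.346
  bounce: vy ← 0.57·1.346 = 0.767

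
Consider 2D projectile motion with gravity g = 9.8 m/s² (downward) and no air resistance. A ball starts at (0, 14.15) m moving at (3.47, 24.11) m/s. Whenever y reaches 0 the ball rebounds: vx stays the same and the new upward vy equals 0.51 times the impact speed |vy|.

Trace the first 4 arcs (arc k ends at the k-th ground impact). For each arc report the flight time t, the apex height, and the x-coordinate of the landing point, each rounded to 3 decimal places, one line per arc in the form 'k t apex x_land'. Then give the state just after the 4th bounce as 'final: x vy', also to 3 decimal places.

Arc 1: start y=14.150, vy=24.110 → t=5.450, apex=43.808, x_land=18.912, impact vy=-29.302
  bounce: vy ← 0.51·29.302 = 14.944
Arc 2: start y=0.000, vy=14.944 → t=3.050, apex=11.394, x_land=29.495, impact vy=-14.944
  bounce: vy ← 0.51·14.944 = 7.622
Arc 3: start y=0.000, vy=7.622 → t=1.555, apex=2.964, x_land=34.893, impact vy=-7.622
  bounce: vy ← 0.51·7.622 = 3.887
Arc 4: start y=0.000, vy=3.887 → t=0.793, apex=0.771, x_land=37.645, impact vy=-3.887
  bounce: vy ← 0.51·3.887 = 1.982

1 5.450 43.808 18.912
2 3.050 11.394 29.495
3 1.555 2.964 34.893
4 0.793 0.771 37.645
final: 37.645 1.982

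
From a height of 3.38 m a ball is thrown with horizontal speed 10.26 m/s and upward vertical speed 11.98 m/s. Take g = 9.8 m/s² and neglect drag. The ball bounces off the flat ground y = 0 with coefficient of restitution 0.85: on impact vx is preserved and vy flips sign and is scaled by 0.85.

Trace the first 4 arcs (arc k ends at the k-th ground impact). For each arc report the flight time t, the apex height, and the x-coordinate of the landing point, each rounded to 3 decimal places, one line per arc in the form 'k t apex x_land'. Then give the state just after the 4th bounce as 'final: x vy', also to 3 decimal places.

1 2.700 10.702 27.706
2 2.512 7.733 53.483
3 2.136 5.587 75.394
4 1.815 4.036 94.018
final: 94.018 7.560

Arc 1: start y=3.380, vy=11.980 → t=2.700, apex=10.702, x_land=27.706, impact vy=-14.483
  bounce: vy ← 0.85·14.483 = 12.311
Arc 2: start y=0.000, vy=12.311 → t=2.512, apex=7.733, x_land=53.483, impact vy=-12.311
  bounce: vy ← 0.85·12.311 = 10.464
Arc 3: start y=0.000, vy=10.464 → t=2.136, apex=5.587, x_land=75.394, impact vy=-10.464
  bounce: vy ← 0.85·10.464 = 8.895
Arc 4: start y=0.000, vy=8.895 → t=1.815, apex=4.036, x_land=94.018, impact vy=-8.895
  bounce: vy ← 0.85·8.895 = 7.560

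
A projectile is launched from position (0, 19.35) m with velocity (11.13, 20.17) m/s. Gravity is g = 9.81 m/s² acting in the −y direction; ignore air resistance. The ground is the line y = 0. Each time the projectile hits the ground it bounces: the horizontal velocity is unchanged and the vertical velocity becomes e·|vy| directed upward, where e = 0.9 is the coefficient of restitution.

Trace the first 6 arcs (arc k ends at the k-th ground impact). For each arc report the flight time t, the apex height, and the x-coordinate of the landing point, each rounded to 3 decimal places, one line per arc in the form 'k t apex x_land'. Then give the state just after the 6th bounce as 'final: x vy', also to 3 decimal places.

1 4.915 40.085 54.702
2 5.146 32.469 111.974
3 4.631 26.300 163.518
4 4.168 21.303 209.908
5 3.751 17.255 251.660
6 3.376 13.977 289.236
final: 289.236 14.904

Arc 1: start y=19.350, vy=20.170 → t=4.915, apex=40.085, x_land=54.702, impact vy=-28.044
  bounce: vy ← 0.9·28.044 = 25.240
Arc 2: start y=0.000, vy=25.240 → t=5.146, apex=32.469, x_land=111.974, impact vy=-25.240
  bounce: vy ← 0.9·25.240 = 22.716
Arc 3: start y=0.000, vy=22.716 → t=4.631, apex=26.300, x_land=163.518, impact vy=-22.716
  bounce: vy ← 0.9·22.716 = 20.444
Arc 4: start y=0.000, vy=20.444 → t=4.168, apex=21.303, x_land=209.908, impact vy=-20.444
  bounce: vy ← 0.9·20.444 = 18.400
Arc 5: start y=0.000, vy=18.400 → t=3.751, apex=17.255, x_land=251.660, impact vy=-18.400
  bounce: vy ← 0.9·18.400 = 16.560
Arc 6: start y=0.000, vy=16.560 → t=3.376, apex=13.977, x_land=289.236, impact vy=-16.560
  bounce: vy ← 0.9·16.560 = 14.904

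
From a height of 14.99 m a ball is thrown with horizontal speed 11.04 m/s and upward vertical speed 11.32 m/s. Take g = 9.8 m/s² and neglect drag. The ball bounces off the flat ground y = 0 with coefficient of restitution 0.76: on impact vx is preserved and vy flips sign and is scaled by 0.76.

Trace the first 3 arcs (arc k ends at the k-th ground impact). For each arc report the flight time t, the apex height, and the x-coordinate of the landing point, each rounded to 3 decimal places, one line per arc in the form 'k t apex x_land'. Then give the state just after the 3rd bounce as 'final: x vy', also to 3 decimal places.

1 3.251 21.528 35.893
2 3.186 12.435 71.066
3 2.421 7.182 97.798
final: 97.798 9.017

Arc 1: start y=14.990, vy=11.320 → t=3.251, apex=21.528, x_land=35.893, impact vy=-20.541
  bounce: vy ← 0.76·20.541 = 15.611
Arc 2: start y=0.000, vy=15.611 → t=3.186, apex=12.435, x_land=71.066, impact vy=-15.611
  bounce: vy ← 0.76·15.611 = 11.865
Arc 3: start y=0.000, vy=11.865 → t=2.421, apex=7.182, x_land=97.798, impact vy=-11.865
  bounce: vy ← 0.76·11.865 = 9.017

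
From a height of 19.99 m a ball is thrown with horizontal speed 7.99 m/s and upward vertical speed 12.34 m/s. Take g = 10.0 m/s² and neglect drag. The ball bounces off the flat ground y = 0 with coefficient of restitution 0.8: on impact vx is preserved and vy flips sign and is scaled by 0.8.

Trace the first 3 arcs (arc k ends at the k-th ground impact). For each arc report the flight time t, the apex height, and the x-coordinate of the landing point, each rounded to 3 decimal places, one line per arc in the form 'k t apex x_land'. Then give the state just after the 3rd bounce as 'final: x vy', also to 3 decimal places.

1 3.584 27.604 28.633
2 3.759 17.666 58.671
3 3.008 11.307 82.701
final: 82.701 12.030

Arc 1: start y=19.990, vy=12.340 → t=3.584, apex=27.604, x_land=28.633, impact vy=-23.496
  bounce: vy ← 0.8·23.496 = 18.797
Arc 2: start y=0.000, vy=18.797 → t=3.759, apex=17.666, x_land=58.671, impact vy=-18.797
  bounce: vy ← 0.8·18.797 = 15.038
Arc 3: start y=0.000, vy=15.038 → t=3.008, apex=11.307, x_land=82.701, impact vy=-15.038
  bounce: vy ← 0.8·15.038 = 12.030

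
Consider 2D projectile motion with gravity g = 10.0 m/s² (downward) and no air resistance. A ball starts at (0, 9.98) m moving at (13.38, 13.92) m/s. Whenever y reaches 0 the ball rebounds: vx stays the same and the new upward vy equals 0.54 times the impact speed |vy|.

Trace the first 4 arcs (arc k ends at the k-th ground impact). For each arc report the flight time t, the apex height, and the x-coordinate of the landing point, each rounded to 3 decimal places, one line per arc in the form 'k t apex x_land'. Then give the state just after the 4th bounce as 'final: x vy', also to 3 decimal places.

Arc 1: start y=9.980, vy=13.920 → t=3.375, apex=19.668, x_land=45.162, impact vy=-19.833
  bounce: vy ← 0.54·19.833 = 10.710
Arc 2: start y=0.000, vy=10.710 → t=2.142, apex=5.735, x_land=73.822, impact vy=-10.710
  bounce: vy ← 0.54·10.710 = 5.783
Arc 3: start y=0.000, vy=5.783 → t=1.157, apex=1.672, x_land=89.299, impact vy=-5.783
  bounce: vy ← 0.54·5.783 = 3.123
Arc 4: start y=0.000, vy=3.123 → t=0.625, apex=0.488, x_land=97.656, impact vy=-3.123
  bounce: vy ← 0.54·3.123 = 1.686

1 3.375 19.668 45.162
2 2.142 5.735 73.822
3 1.157 1.672 89.299
4 0.625 0.488 97.656
final: 97.656 1.686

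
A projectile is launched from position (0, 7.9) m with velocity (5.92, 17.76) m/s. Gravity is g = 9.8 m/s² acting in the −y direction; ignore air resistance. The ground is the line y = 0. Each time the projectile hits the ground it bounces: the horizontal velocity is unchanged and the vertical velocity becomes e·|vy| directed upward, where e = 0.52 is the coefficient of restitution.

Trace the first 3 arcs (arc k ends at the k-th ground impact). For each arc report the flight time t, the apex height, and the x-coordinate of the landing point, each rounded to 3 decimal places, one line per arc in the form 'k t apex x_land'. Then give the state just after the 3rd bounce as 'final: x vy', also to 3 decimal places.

1 4.025 23.993 23.828
2 2.301 6.488 37.452
3 1.197 1.754 44.536
final: 44.536 3.049

Arc 1: start y=7.900, vy=17.760 → t=4.025, apex=23.993, x_land=23.828, impact vy=-21.685
  bounce: vy ← 0.52·21.685 = 11.276
Arc 2: start y=0.000, vy=11.276 → t=2.301, apex=6.488, x_land=37.452, impact vy=-11.276
  bounce: vy ← 0.52·11.276 = 5.864
Arc 3: start y=0.000, vy=5.864 → t=1.197, apex=1.754, x_land=44.536, impact vy=-5.864
  bounce: vy ← 0.52·5.864 = 3.049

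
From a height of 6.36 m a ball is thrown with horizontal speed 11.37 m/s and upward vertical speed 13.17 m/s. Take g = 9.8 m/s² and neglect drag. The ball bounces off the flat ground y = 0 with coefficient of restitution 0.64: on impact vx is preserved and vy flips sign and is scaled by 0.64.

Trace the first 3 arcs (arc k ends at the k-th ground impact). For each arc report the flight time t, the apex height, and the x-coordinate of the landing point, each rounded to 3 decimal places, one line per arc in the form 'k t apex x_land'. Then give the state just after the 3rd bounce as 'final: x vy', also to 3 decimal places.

1 3.106 15.209 35.312
2 2.255 6.230 60.952
3 1.443 2.552 77.362
final: 77.362 4.526

Arc 1: start y=6.360, vy=13.170 → t=3.106, apex=15.209, x_land=35.312, impact vy=-17.266
  bounce: vy ← 0.64·17.266 = 11.050
Arc 2: start y=0.000, vy=11.050 → t=2.255, apex=6.230, x_land=60.952, impact vy=-11.050
  bounce: vy ← 0.64·11.050 = 7.072
Arc 3: start y=0.000, vy=7.072 → t=1.443, apex=2.552, x_land=77.362, impact vy=-7.072
  bounce: vy ← 0.64·7.072 = 4.526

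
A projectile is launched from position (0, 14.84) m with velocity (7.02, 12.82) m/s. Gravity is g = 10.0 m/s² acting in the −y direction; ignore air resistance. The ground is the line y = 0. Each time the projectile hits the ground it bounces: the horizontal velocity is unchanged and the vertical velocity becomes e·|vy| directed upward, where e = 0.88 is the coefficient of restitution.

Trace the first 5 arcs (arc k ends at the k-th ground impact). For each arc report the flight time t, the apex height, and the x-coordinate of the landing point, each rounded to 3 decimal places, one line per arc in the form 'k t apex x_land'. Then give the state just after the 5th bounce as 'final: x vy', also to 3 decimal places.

Arc 1: start y=14.840, vy=12.820 → t=3.429, apex=23.058, x_land=24.075, impact vy=-21.474
  bounce: vy ← 0.88·21.474 = 18.898
Arc 2: start y=0.000, vy=18.898 → t=3.780, apex=17.856, x_land=50.607, impact vy=-18.898
  bounce: vy ← 0.88·18.898 = 16.630
Arc 3: start y=0.000, vy=16.630 → t=3.326, apex=13.828, x_land=73.955, impact vy=-16.630
  bounce: vy ← 0.88·16.630 = 14.634
Arc 4: start y=0.000, vy=14.634 → t=2.927, apex=10.708, x_land=94.502, impact vy=-14.634
  bounce: vy ← 0.88·14.634 = 12.878
Arc 5: start y=0.000, vy=12.878 → t=2.576, apex=8.292, x_land=112.582, impact vy=-12.878
  bounce: vy ← 0.88·12.878 = 11.333

1 3.429 23.058 24.075
2 3.780 17.856 50.607
3 3.326 13.828 73.955
4 2.927 10.708 94.502
5 2.576 8.292 112.582
final: 112.582 11.333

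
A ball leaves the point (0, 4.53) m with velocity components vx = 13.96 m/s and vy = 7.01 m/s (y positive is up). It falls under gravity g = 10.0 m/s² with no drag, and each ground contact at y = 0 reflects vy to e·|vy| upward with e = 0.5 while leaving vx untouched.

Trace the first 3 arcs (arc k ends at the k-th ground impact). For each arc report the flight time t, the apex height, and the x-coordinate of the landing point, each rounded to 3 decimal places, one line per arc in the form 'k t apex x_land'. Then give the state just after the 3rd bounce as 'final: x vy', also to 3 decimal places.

1 1.883 6.987 26.288
2 1.182 1.747 42.791
3 0.591 0.437 51.042
final: 51.042 1.478

Arc 1: start y=4.530, vy=7.010 → t=1.883, apex=6.987, x_land=26.288, impact vy=-11.821
  bounce: vy ← 0.5·11.821 = 5.911
Arc 2: start y=0.000, vy=5.911 → t=1.182, apex=1.747, x_land=42.791, impact vy=-5.911
  bounce: vy ← 0.5·5.911 = 2.955
Arc 3: start y=0.000, vy=2.955 → t=0.591, apex=0.437, x_land=51.042, impact vy=-2.955
  bounce: vy ← 0.5·2.955 = 1.478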